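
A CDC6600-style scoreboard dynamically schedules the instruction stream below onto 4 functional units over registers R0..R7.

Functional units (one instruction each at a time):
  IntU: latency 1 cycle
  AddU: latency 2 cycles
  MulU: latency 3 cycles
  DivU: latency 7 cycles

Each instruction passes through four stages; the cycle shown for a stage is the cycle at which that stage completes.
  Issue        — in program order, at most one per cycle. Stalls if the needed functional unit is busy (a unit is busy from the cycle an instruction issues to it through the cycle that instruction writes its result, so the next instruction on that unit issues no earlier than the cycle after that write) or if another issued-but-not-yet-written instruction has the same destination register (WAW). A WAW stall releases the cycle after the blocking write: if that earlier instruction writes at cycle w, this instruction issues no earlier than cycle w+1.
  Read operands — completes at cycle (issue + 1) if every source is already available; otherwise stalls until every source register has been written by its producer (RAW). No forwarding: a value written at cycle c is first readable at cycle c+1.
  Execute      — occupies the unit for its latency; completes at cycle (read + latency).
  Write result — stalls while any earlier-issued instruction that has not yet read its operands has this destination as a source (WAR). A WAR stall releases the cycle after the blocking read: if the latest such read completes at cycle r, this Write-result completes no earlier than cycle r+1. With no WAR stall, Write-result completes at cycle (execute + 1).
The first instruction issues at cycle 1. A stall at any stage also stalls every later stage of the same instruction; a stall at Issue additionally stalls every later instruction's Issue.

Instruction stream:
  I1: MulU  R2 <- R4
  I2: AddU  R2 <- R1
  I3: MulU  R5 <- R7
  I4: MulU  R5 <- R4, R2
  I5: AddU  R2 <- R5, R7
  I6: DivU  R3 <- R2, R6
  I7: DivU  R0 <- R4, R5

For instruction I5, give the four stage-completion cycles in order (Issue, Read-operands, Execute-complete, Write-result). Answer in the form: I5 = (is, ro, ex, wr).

I5 = (15, 20, 22, 23)

[1] I1 dispatched to MulU
[2] I1 operands ready
[5] I1 complete
[6] R2←I1
[7] I2 dispatched to AddU
[8] I2 operands ready, I3 dispatched to MulU
[9] I3 operands ready
[10] I2 complete
[11] R2←I2
[12] I3 complete
[13] R5←I3
[14] I4 dispatched to MulU
[15] I4 operands ready, I5 dispatched to AddU
[16] I6 dispatched to DivU
[18] I4 complete
[19] R5←I4
[20] I5 operands ready
[22] I5 complete
[23] R2←I5
[24] I6 operands ready
[31] I6 complete
[32] R3←I6
[33] I7 dispatched to DivU
[34] I7 operands ready
[41] I7 complete
[42] R0←I7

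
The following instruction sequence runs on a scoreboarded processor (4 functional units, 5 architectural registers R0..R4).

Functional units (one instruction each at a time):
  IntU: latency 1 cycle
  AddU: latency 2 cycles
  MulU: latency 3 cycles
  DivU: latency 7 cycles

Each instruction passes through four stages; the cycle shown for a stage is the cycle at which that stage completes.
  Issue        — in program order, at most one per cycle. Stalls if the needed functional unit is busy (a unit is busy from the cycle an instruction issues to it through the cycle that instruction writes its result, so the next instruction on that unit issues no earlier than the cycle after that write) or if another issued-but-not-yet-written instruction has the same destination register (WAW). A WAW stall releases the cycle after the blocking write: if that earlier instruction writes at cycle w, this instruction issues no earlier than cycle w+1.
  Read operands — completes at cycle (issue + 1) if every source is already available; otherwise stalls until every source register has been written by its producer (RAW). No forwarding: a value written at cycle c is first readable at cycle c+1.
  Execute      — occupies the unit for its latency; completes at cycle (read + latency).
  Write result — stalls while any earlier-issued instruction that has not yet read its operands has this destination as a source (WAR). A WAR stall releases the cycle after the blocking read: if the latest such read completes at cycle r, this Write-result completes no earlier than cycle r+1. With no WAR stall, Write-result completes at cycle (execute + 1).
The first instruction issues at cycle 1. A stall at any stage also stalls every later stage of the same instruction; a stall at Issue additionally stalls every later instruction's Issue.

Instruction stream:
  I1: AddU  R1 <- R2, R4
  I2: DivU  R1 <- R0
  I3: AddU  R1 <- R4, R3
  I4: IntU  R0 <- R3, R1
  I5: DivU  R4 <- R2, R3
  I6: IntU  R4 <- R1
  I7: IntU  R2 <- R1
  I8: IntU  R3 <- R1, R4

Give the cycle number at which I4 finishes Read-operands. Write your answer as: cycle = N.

cycle = 21

[1] I1→AddU
[2] I1 RO
[4] I1 EX
[5] I1 WR R1
[6] I2→DivU
[7] I2 RO
[14] I2 EX
[15] I2 WR R1
[16] I3→AddU
[17] I3 RO; I4→IntU
[18] I5→DivU
[19] I3 EX; I5 RO
[20] I3 WR R1
[21] I4 RO
[22] I4 EX
[23] I4 WR R0
[26] I5 EX
[27] I5 WR R4
[28] I6→IntU
[29] I6 RO
[30] I6 EX
[31] I6 WR R4
[32] I7→IntU
[33] I7 RO
[34] I7 EX
[35] I7 WR R2
[36] I8→IntU
[37] I8 RO
[38] I8 EX
[39] I8 WR R3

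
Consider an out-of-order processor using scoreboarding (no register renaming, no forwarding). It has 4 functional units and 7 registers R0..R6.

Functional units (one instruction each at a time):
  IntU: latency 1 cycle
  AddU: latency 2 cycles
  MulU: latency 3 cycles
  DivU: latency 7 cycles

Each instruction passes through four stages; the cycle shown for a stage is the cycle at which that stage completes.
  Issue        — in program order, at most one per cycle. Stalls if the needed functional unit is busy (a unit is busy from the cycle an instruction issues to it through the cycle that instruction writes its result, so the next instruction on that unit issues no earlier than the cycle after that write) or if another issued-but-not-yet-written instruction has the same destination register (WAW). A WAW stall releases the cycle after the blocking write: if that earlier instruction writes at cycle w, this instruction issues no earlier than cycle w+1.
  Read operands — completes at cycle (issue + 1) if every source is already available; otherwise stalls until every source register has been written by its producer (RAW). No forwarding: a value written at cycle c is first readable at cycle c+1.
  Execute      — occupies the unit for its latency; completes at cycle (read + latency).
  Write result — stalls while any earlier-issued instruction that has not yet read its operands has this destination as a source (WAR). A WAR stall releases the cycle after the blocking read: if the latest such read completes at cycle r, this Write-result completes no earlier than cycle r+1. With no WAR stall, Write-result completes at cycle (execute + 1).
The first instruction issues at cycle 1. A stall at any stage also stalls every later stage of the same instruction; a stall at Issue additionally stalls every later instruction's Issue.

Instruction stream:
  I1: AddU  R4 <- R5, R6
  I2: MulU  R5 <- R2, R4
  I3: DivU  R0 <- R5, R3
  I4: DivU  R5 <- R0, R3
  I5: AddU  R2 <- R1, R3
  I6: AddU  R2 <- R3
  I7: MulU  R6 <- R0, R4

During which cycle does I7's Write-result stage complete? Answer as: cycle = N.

[1] I1 issues→AddU
[2] I1 reads · I2 issues→MulU
[3] I3 issues→DivU
[4] I1 exec-done
[5] I1 writes R4
[6] I2 reads
[9] I2 exec-done
[10] I2 writes R5
[11] I3 reads
[18] I3 exec-done
[19] I3 writes R0
[20] I4 issues→DivU
[21] I4 reads · I5 issues→AddU
[22] I5 reads
[24] I5 exec-done
[25] I5 writes R2
[26] I6 issues→AddU
[27] I6 reads · I7 issues→MulU
[28] I4 exec-done · I7 reads
[29] I4 writes R5 · I6 exec-done
[30] I6 writes R2
[31] I7 exec-done
[32] I7 writes R6

cycle = 32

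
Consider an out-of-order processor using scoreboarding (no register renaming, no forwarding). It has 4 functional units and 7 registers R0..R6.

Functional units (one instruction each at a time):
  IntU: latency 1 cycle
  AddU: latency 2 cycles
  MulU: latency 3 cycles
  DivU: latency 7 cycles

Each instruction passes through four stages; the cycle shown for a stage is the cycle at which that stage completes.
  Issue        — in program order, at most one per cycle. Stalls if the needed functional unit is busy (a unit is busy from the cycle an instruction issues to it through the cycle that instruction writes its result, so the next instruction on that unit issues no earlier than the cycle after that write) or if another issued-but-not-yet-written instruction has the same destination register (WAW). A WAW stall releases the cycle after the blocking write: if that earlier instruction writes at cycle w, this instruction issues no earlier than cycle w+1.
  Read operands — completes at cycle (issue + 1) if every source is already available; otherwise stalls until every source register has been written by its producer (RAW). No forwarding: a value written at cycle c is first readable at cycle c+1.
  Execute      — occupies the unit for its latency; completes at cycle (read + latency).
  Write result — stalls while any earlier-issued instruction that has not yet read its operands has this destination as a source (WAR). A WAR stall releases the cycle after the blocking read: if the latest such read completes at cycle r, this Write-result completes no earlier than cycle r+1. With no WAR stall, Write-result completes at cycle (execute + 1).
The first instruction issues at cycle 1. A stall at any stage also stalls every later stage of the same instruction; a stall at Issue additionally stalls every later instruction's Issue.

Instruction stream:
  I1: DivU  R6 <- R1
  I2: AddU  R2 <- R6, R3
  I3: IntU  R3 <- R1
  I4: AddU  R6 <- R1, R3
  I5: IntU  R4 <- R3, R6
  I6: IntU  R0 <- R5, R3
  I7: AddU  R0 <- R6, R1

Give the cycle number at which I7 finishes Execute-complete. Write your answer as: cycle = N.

cycle 1: issue I1 (DivU)
cycle 2: I1 read-ops | issue I2 (AddU)
cycle 3: issue I3 (IntU)
cycle 4: I3 read-ops
cycle 5: I3 finished on IntU
cycle 9: I1 finished on DivU
cycle 10: I1→R6
cycle 11: I2 read-ops
cycle 12: I3→R3
cycle 13: I2 finished on AddU
cycle 14: I2→R2
cycle 15: issue I4 (AddU)
cycle 16: I4 read-ops | issue I5 (IntU)
cycle 18: I4 finished on AddU
cycle 19: I4→R6
cycle 20: I5 read-ops
cycle 21: I5 finished on IntU
cycle 22: I5→R4
cycle 23: issue I6 (IntU)
cycle 24: I6 read-ops
cycle 25: I6 finished on IntU
cycle 26: I6→R0
cycle 27: issue I7 (AddU)
cycle 28: I7 read-ops
cycle 30: I7 finished on AddU
cycle 31: I7→R0

cycle = 30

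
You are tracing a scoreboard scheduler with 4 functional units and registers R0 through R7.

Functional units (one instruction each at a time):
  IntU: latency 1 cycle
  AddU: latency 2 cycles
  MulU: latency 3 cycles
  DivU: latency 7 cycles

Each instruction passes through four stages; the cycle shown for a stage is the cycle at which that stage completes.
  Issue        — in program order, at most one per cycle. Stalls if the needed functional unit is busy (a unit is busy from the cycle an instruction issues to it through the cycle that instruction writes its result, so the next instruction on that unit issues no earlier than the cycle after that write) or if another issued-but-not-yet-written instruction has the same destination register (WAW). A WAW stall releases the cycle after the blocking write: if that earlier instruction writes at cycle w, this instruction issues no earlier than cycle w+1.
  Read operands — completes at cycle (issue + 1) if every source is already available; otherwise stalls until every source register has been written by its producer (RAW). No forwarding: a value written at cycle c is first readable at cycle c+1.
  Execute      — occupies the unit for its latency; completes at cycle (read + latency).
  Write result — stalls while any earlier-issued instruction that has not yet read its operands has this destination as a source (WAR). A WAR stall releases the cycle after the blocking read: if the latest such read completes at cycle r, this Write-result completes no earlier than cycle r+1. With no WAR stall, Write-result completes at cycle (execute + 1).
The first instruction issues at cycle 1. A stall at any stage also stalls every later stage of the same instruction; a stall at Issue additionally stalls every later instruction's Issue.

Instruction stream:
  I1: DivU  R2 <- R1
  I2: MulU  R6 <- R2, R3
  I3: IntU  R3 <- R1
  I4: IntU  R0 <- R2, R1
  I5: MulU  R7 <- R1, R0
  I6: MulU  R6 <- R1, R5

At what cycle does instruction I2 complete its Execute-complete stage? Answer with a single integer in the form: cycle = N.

cycle 1: I1 issues→DivU
cycle 2: I1 reads · I2 issues→MulU
cycle 3: I3 issues→IntU
cycle 4: I3 reads
cycle 5: I3 exec-done
cycle 9: I1 exec-done
cycle 10: I1 writes R2
cycle 11: I2 reads
cycle 12: I3 writes R3
cycle 13: I4 issues→IntU
cycle 14: I2 exec-done · I4 reads
cycle 15: I2 writes R6 · I4 exec-done
cycle 16: I4 writes R0 · I5 issues→MulU
cycle 17: I5 reads
cycle 20: I5 exec-done
cycle 21: I5 writes R7
cycle 22: I6 issues→MulU
cycle 23: I6 reads
cycle 26: I6 exec-done
cycle 27: I6 writes R6

cycle = 14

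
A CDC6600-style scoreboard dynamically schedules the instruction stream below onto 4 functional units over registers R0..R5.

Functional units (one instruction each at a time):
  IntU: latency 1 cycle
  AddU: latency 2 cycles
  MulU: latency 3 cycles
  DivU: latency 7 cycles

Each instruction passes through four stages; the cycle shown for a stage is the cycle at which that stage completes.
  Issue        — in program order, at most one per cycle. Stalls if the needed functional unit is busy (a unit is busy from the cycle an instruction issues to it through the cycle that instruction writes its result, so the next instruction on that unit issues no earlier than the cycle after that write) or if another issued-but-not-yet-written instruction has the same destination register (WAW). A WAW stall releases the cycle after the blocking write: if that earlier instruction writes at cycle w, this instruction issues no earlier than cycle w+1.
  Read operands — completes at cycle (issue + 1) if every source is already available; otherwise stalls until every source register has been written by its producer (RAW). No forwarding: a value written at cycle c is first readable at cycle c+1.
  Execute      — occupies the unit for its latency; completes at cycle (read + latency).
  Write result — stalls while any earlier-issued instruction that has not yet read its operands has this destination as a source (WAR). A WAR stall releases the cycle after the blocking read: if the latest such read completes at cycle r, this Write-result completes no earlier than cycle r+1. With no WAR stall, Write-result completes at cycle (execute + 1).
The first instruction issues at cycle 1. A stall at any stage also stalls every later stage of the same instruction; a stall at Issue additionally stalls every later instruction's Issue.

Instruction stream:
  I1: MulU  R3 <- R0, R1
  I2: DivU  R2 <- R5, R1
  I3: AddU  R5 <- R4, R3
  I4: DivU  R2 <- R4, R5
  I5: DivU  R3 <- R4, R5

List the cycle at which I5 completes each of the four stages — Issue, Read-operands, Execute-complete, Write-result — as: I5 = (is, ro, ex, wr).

[1] I1 issues→MulU
[2] I1 reads | I2 issues→DivU
[3] I2 reads | I3 issues→AddU
[5] I1 exec-done
[6] I1 writes R3
[7] I3 reads
[9] I3 exec-done
[10] I2 exec-done | I3 writes R5
[11] I2 writes R2
[12] I4 issues→DivU
[13] I4 reads
[20] I4 exec-done
[21] I4 writes R2
[22] I5 issues→DivU
[23] I5 reads
[30] I5 exec-done
[31] I5 writes R3

I5 = (22, 23, 30, 31)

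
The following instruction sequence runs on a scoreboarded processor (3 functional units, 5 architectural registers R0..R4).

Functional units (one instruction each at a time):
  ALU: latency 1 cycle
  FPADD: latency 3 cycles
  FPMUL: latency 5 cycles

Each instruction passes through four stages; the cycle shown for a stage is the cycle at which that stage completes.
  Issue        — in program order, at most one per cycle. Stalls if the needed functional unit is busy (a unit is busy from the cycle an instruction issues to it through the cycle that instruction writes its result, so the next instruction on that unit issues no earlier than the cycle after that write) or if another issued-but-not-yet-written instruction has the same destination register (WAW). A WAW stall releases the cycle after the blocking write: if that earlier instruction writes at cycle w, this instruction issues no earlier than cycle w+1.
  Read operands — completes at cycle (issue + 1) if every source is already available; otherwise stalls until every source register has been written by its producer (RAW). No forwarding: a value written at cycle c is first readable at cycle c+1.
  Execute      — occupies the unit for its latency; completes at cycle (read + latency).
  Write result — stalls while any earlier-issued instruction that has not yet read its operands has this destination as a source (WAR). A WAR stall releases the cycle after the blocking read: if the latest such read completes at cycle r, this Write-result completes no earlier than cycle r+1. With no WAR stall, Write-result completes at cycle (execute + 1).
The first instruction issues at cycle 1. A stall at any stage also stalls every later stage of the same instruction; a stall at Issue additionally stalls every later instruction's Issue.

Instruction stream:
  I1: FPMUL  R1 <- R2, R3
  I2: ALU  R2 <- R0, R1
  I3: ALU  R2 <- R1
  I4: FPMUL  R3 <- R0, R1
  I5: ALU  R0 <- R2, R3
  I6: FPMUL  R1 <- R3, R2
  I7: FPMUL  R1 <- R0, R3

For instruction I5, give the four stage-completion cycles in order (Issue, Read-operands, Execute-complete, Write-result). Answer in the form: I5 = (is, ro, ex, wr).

I5 = (16, 21, 22, 23)

cycle 1: I1 issues→FPMUL
cycle 2: I1 reads · I2 issues→ALU
cycle 7: I1 exec-done
cycle 8: I1 writes R1
cycle 9: I2 reads
cycle 10: I2 exec-done
cycle 11: I2 writes R2
cycle 12: I3 issues→ALU
cycle 13: I3 reads · I4 issues→FPMUL
cycle 14: I3 exec-done · I4 reads
cycle 15: I3 writes R2
cycle 16: I5 issues→ALU
cycle 19: I4 exec-done
cycle 20: I4 writes R3
cycle 21: I5 reads · I6 issues→FPMUL
cycle 22: I5 exec-done · I6 reads
cycle 23: I5 writes R0
cycle 27: I6 exec-done
cycle 28: I6 writes R1
cycle 29: I7 issues→FPMUL
cycle 30: I7 reads
cycle 35: I7 exec-done
cycle 36: I7 writes R1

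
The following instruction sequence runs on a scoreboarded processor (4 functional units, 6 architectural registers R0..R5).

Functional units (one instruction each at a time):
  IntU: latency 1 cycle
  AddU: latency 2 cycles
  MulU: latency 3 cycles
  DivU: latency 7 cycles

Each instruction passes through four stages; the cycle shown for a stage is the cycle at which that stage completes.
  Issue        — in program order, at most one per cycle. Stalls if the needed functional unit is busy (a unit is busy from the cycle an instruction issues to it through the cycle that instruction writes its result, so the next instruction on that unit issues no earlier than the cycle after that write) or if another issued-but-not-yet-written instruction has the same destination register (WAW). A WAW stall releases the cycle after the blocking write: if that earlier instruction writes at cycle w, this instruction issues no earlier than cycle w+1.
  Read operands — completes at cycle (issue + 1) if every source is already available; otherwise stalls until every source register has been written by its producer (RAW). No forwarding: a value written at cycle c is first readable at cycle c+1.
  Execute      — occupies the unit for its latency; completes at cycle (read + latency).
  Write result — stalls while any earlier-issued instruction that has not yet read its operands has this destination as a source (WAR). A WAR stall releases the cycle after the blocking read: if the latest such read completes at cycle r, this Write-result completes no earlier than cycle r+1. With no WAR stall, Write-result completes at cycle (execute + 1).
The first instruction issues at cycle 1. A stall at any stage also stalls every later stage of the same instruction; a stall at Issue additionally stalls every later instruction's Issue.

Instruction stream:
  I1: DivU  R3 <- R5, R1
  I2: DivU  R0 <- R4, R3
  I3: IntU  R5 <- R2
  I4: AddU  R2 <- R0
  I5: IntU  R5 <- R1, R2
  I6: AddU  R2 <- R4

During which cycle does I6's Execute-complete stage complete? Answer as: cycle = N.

cycle = 28

[1] I1→DivU
[2] I1 RO
[9] I1 EX
[10] I1 WR R3
[11] I2→DivU
[12] I2 RO, I3→IntU
[13] I3 RO, I4→AddU
[14] I3 EX
[15] I3 WR R5
[16] I5→IntU
[19] I2 EX
[20] I2 WR R0
[21] I4 RO
[23] I4 EX
[24] I4 WR R2
[25] I5 RO, I6→AddU
[26] I5 EX, I6 RO
[27] I5 WR R5
[28] I6 EX
[29] I6 WR R2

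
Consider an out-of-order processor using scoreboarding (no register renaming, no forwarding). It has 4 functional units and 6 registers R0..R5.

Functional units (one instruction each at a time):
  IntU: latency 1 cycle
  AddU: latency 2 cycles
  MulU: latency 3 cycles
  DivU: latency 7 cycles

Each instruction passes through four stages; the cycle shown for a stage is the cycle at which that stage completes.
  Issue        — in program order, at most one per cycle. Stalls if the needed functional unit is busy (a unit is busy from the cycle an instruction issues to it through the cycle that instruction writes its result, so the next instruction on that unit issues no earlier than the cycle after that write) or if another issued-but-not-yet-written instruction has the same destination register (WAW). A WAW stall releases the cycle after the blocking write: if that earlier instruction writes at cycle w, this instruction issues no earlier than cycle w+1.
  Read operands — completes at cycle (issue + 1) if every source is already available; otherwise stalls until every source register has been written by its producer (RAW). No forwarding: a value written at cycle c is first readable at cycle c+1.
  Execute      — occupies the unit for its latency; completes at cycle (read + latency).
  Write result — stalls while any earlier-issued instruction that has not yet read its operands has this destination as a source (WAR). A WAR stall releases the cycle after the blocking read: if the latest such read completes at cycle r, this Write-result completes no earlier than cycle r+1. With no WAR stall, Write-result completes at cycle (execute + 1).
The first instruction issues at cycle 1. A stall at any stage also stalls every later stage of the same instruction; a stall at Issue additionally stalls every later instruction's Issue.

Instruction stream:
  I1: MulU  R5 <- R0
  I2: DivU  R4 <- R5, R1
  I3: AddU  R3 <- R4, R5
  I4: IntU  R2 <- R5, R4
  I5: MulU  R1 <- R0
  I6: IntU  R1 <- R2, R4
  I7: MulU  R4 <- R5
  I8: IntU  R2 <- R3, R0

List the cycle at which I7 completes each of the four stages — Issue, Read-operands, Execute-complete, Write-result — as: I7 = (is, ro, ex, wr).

I7 = (20, 21, 24, 25)

I1  is:1  ro:2  ex:5  wr:6
I2  is:2  ro:7  ex:14  wr:15  — RAW R5: wait I1 write@6
I3  is:3  ro:16  ex:18  wr:19  — RAW R4: wait I2 write@15
I4  is:4  ro:16  ex:17  wr:18  — RAW R4: wait I2 write@15
I5  is:7  ro:8  ex:11  wr:12  — struct: MulU busy until I1 writes@6
I6  is:19  ro:20  ex:21  wr:22  — struct: IntU busy until I4 writes@18
I7  is:20  ro:21  ex:24  wr:25
I8  is:23  ro:24  ex:25  wr:26  — struct: IntU busy until I6 writes@22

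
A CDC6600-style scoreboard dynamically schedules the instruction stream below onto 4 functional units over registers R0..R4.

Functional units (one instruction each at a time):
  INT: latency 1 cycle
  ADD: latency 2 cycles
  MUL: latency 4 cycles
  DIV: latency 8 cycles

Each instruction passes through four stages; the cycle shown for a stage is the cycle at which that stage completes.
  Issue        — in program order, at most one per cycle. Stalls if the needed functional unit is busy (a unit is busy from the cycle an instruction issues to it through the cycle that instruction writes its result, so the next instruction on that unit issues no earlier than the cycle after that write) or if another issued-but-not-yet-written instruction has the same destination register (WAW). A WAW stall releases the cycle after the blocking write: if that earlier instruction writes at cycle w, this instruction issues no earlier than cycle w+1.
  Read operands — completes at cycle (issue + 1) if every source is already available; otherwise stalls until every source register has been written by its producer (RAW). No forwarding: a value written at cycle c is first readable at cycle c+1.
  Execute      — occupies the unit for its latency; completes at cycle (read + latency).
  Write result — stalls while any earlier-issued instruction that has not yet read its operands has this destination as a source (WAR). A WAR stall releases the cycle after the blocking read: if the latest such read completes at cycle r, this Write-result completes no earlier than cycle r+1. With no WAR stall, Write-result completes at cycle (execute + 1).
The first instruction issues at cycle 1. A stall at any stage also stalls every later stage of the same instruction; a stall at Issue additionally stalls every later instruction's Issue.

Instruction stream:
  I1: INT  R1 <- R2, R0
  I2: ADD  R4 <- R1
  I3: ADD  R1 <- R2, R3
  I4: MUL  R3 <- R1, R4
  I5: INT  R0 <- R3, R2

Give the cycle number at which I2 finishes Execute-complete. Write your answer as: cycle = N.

cycle = 7

I1  is:1  ro:2  ex:3  wr:4
I2  is:2  ro:5  ex:7  wr:8  — RAW R1: wait I1 write@4
I3  is:9  ro:10  ex:12  wr:13  — struct: ADD busy until I2 writes@8
I4  is:10  ro:14  ex:18  wr:19  — RAW R1: wait I3 write@13
I5  is:11  ro:20  ex:21  wr:22  — RAW R3: wait I4 write@19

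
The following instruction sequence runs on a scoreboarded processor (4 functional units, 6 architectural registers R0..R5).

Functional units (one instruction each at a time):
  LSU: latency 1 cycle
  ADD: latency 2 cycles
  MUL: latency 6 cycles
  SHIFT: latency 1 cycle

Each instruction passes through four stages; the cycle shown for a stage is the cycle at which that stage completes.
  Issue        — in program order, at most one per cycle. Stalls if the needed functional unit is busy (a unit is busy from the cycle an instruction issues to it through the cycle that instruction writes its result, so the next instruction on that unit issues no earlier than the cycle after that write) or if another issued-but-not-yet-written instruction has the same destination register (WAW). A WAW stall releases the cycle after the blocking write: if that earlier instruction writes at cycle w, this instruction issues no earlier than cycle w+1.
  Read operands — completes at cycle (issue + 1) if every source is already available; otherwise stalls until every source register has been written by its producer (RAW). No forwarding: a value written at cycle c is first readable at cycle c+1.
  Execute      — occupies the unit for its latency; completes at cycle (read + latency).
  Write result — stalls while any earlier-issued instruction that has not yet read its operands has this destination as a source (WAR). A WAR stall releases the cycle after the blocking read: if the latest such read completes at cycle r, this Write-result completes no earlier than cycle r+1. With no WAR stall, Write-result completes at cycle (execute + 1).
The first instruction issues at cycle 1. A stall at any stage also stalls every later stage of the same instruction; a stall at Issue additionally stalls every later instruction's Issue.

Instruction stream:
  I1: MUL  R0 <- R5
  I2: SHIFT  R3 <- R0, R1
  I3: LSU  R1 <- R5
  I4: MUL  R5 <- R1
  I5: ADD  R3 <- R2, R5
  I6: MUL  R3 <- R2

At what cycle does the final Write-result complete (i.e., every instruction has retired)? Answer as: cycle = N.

cycle = 32

I1: IS=1 RO=2 EX=8 WR=9
I2: IS=2 RO=10 EX=11 WR=12  [RAW R0: wait I1 write@9]
I3: IS=3 RO=4 EX=5 WR=11  [WAR R1: wait I2 read@10]
I4: IS=10 RO=12 EX=18 WR=19  [struct: MUL busy until I1 writes@9; RAW R1: wait I3 write@11]
I5: IS=13 RO=20 EX=22 WR=23  [WAW R3: wait I2 write@12; RAW R5: wait I4 write@19]
I6: IS=24 RO=25 EX=31 WR=32  [WAW R3: wait I5 write@23]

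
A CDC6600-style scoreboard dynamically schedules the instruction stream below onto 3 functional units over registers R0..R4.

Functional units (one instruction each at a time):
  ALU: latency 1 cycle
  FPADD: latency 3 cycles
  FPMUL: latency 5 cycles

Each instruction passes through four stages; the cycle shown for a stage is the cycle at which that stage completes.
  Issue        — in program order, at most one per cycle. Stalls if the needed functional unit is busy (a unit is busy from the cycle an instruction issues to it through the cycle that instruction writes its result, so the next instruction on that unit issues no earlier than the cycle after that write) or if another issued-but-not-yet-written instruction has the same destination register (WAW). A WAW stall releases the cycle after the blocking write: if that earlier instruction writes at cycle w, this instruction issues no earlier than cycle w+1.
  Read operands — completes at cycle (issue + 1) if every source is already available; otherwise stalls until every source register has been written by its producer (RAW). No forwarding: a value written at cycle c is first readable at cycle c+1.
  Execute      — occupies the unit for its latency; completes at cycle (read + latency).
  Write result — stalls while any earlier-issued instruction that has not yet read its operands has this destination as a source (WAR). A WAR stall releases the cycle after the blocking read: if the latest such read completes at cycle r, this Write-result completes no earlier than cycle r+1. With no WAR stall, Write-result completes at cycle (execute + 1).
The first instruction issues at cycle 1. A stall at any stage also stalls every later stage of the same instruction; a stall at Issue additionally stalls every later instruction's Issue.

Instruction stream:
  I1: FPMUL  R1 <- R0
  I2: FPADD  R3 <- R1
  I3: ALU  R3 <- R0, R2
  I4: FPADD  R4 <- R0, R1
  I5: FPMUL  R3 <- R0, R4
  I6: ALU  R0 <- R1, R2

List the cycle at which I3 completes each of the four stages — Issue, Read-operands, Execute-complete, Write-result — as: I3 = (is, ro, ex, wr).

I3 = (14, 15, 16, 17)

c1: I1 dispatched to FPMUL
c2: I1 operands ready | I2 dispatched to FPADD
c7: I1 complete
c8: R1←I1
c9: I2 operands ready
c12: I2 complete
c13: R3←I2
c14: I3 dispatched to ALU
c15: I3 operands ready | I4 dispatched to FPADD
c16: I3 complete | I4 operands ready
c17: R3←I3
c18: I5 dispatched to FPMUL
c19: I4 complete | I6 dispatched to ALU
c20: R4←I4 | I6 operands ready
c21: I5 operands ready | I6 complete
c22: R0←I6
c26: I5 complete
c27: R3←I5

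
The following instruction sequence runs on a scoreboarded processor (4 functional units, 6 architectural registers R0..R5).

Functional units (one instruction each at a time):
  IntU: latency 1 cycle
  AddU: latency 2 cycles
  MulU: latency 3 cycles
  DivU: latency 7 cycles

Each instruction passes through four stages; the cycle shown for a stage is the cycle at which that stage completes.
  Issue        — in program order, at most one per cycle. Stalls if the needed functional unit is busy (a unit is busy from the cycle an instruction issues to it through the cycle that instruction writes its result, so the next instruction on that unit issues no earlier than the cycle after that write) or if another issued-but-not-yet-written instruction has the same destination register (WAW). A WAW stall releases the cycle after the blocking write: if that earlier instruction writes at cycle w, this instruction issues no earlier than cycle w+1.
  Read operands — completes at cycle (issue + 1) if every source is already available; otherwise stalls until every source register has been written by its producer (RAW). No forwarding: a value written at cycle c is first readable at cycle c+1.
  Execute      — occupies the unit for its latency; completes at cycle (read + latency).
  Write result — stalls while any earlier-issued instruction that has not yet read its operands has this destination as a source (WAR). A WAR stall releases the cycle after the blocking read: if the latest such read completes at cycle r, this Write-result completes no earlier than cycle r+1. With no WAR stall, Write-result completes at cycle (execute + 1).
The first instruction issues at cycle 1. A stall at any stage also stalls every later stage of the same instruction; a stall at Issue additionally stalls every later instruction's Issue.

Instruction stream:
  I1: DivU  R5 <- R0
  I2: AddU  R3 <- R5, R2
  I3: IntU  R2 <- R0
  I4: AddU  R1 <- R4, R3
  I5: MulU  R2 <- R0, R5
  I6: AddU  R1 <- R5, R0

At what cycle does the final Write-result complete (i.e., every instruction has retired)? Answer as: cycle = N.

cycle = 24

  I1 | 1 | 2 | 9 | 10
  I2 | 2 | 11 | 13 | 14   RAW R5: wait I1 write@10
  I3 | 3 | 4 | 5 | 12   WAR R2: wait I2 read@11
  I4 | 15 | 16 | 18 | 19   struct: AddU busy until I2 writes@14
  I5 | 16 | 17 | 20 | 21
  I6 | 20 | 21 | 23 | 24   struct: AddU busy until I4 writes@19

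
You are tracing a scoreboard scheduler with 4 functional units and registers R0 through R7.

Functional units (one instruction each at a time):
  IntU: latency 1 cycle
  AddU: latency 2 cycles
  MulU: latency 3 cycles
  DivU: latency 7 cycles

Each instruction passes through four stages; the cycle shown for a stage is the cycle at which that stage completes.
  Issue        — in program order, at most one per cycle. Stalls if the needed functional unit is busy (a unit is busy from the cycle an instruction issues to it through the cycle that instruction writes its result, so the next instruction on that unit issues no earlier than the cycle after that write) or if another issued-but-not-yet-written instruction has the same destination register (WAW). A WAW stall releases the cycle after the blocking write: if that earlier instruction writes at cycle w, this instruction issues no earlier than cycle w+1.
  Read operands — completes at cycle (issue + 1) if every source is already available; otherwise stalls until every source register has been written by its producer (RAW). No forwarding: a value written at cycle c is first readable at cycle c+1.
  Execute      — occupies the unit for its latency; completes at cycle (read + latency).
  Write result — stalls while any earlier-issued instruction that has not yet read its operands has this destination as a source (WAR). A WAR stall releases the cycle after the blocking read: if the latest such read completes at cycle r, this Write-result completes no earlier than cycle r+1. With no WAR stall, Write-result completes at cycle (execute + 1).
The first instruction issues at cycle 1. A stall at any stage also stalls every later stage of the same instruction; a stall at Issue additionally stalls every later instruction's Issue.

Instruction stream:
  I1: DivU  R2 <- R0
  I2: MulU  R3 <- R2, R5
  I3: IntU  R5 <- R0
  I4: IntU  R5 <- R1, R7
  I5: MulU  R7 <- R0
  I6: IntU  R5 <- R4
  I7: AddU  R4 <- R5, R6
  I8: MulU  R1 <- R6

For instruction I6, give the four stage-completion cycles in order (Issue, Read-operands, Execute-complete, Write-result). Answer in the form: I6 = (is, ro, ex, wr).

I6 = (17, 18, 19, 20)

[1] I1→DivU
[2] I1 RO · I2→MulU
[3] I3→IntU
[4] I3 RO
[5] I3 EX
[9] I1 EX
[10] I1 WR R2
[11] I2 RO
[12] I3 WR R5
[13] I4→IntU
[14] I2 EX · I4 RO
[15] I2 WR R3 · I4 EX
[16] I4 WR R5 · I5→MulU
[17] I5 RO · I6→IntU
[18] I6 RO · I7→AddU
[19] I6 EX
[20] I5 EX · I6 WR R5
[21] I5 WR R7 · I7 RO
[22] I8→MulU
[23] I7 EX · I8 RO
[24] I7 WR R4
[26] I8 EX
[27] I8 WR R1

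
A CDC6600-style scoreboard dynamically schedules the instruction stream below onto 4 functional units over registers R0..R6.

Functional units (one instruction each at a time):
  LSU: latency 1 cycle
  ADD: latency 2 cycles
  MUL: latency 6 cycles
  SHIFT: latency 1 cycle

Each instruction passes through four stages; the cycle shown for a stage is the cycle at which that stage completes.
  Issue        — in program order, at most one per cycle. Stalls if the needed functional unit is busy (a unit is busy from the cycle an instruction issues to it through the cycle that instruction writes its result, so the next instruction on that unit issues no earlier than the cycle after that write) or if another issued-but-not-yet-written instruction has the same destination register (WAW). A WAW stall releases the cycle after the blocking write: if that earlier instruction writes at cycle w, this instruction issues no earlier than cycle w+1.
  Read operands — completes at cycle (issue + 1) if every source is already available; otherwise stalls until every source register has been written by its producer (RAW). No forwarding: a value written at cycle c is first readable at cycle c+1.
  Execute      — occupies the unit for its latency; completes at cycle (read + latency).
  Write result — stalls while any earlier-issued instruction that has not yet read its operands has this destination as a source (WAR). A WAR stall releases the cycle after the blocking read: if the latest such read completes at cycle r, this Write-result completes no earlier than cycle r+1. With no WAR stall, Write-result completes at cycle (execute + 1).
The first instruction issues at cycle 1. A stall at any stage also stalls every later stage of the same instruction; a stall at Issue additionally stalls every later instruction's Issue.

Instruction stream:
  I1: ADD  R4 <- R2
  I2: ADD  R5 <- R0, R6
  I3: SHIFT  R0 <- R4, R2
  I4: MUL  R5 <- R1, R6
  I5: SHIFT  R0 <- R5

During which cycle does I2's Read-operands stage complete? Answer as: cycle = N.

cycle = 7

  I1 | 1 | 2 | 4 | 5
  I2 | 6 | 7 | 9 | 10   struct: ADD busy until I1 writes@5
  I3 | 7 | 8 | 9 | 10
  I4 | 11 | 12 | 18 | 19   WAW R5: wait I2 write@10
  I5 | 12 | 20 | 21 | 22   RAW R5: wait I4 write@19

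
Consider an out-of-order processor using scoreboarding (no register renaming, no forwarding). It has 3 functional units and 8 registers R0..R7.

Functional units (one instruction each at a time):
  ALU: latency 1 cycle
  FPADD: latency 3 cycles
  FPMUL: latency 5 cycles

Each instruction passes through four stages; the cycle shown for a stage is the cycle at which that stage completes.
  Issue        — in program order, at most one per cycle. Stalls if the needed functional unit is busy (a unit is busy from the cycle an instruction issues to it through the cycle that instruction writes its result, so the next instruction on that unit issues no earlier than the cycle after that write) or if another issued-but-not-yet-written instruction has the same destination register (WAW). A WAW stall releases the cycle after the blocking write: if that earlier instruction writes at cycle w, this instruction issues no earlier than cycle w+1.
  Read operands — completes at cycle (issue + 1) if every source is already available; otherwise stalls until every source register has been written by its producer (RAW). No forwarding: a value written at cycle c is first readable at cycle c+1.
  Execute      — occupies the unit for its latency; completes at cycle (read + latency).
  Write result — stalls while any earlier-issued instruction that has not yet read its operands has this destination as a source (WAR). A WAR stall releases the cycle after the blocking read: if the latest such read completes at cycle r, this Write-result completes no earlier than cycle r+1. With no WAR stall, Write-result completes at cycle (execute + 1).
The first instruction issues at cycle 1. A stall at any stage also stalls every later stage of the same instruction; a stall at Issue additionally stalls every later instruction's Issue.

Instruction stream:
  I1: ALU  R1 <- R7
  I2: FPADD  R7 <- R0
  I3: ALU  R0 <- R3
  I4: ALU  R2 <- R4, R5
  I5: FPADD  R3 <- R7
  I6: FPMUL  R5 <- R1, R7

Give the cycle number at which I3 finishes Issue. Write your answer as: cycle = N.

cycle = 5

[I1] 1/2/3/4
[I2] 2/3/6/7
[I3] 5/6/7/8  (struct: ALU busy until I1 writes@4)
[I4] 9/10/11/12  (struct: ALU busy until I3 writes@8)
[I5] 10/11/14/15
[I6] 11/12/17/18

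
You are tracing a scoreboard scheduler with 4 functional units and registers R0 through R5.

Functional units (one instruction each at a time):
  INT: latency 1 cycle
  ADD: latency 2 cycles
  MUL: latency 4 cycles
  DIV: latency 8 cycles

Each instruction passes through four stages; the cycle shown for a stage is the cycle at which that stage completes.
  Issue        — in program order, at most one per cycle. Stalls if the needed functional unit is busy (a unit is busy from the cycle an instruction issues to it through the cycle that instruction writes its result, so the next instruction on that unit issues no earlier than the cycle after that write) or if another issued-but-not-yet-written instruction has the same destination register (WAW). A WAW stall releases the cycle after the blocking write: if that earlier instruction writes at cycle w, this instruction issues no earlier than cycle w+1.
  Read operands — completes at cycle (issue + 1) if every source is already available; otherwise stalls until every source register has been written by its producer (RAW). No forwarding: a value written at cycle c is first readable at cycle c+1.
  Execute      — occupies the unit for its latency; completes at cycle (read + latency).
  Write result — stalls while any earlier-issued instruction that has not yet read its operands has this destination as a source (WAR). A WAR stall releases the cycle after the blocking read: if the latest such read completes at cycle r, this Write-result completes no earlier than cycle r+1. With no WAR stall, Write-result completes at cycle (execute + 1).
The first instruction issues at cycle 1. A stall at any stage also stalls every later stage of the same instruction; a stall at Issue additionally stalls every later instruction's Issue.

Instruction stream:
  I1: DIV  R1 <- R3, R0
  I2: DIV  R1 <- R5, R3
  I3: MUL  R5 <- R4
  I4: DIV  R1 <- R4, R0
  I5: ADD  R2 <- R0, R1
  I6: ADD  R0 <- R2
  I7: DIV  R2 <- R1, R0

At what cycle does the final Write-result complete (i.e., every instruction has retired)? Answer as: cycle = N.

cycle = 52

t=1  I1→DIV
t=2  I1 RO
t=10  I1 EX
t=11  I1 WR R1
t=12  I2→DIV
t=13  I2 RO; I3→MUL
t=14  I3 RO
t=18  I3 EX
t=19  I3 WR R5
t=21  I2 EX
t=22  I2 WR R1
t=23  I4→DIV
t=24  I4 RO; I5→ADD
t=32  I4 EX
t=33  I4 WR R1
t=34  I5 RO
t=36  I5 EX
t=37  I5 WR R2
t=38  I6→ADD
t=39  I6 RO; I7→DIV
t=41  I6 EX
t=42  I6 WR R0
t=43  I7 RO
t=51  I7 EX
t=52  I7 WR R2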